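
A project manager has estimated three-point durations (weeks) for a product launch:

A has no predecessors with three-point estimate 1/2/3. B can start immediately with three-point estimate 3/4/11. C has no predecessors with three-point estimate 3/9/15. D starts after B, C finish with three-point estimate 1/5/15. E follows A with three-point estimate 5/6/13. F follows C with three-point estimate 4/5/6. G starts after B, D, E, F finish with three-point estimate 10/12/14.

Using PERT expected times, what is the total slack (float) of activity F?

te_A = (1 + 4·2 + 3)/6 = 12/6 = 2
te_B = (3 + 4·4 + 11)/6 = 30/6 = 5
te_C = (3 + 4·9 + 15)/6 = 54/6 = 9
te_D = (1 + 4·5 + 15)/6 = 36/6 = 6
te_E = (5 + 4·6 + 13)/6 = 42/6 = 7
te_F = (4 + 4·5 + 6)/6 = 30/6 = 5
te_G = (10 + 4·12 + 14)/6 = 72/6 = 12

Forward pass:
ES_A = 0; EF_A = 2
ES_B = 0; EF_B = 5
ES_C = 0; EF_C = 9
ES_D = max(EF_B=5, EF_C=9) = 9; EF_D = 9+6 = 15
ES_E = 2; EF_E = 2+7 = 9
ES_F = 9; EF_F = 9+5 = 14
ES_G = max(EF_B=5, EF_D=15, EF_E=9, EF_F=14) = 15; EF_G = 15+12 = 27
Expected project duration μ = 27 weeks. Critical path: C → D → G.

Backward pass:
LF_G = 27; LS_G = 27−12 = 15
LF_F = LS_G = 15; LS_F = 15−5 = 10
LF_E = LS_G = 15; LS_E = 15−7 = 8
LF_D = LS_G = 15; LS_D = 15−6 = 9
LF_C = min(LS_D=9, LS_F=10) = 9; LS_C = 9−9 = 0
LF_B = min(LS_D=9, LS_G=15) = 9; LS_B = 9−5 = 4
LF_A = LS_E = 8; LS_A = 8−2 = 6
Slack_F = LS_F − ES_F = 10 − 9 = 1

1 weeks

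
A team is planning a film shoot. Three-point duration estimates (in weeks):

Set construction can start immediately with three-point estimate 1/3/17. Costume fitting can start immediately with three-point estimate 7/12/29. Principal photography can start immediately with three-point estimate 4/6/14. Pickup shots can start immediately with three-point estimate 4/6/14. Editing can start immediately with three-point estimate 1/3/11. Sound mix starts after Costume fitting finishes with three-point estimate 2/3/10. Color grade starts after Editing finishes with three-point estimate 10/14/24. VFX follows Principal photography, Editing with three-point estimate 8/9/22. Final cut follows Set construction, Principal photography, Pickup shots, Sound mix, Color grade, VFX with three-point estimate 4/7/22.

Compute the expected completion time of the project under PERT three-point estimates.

te_Set construction = (1 + 4·3 + 17)/6 = 30/6 = 5
te_Costume fitting = (7 + 4·12 + 29)/6 = 84/6 = 14
te_Principal photography = (4 + 4·6 + 14)/6 = 42/6 = 7
te_Pickup shots = (4 + 4·6 + 14)/6 = 42/6 = 7
te_Editing = (1 + 4·3 + 11)/6 = 24/6 = 4
te_Sound mix = (2 + 4·3 + 10)/6 = 24/6 = 4
te_Color grade = (10 + 4·14 + 24)/6 = 90/6 = 15
te_VFX = (8 + 4·9 + 22)/6 = 66/6 = 11
te_Final cut = (4 + 4·7 + 22)/6 = 54/6 = 9

Forward pass:
ES_Set construction = 0; EF_Set construction = 5
ES_Costume fitting = 0; EF_Costume fitting = 14
ES_Principal photography = 0; EF_Principal photography = 7
ES_Pickup shots = 0; EF_Pickup shots = 7
ES_Editing = 0; EF_Editing = 4
ES_Sound mix = 14; EF_Sound mix = 14+4 = 18
ES_Color grade = 4; EF_Color grade = 4+15 = 19
ES_VFX = max(EF_Principal photography=7, EF_Editing=4) = 7; EF_VFX = 7+11 = 18
ES_Final cut = max(EF_Set construction=5, EF_Principal photography=7, EF_Pickup shots=7, EF_Sound mix=18, EF_Color grade=19, EF_VFX=18) = 19; EF_Final cut = 19+9 = 28
Expected project duration μ = 28 weeks. Critical path: Editing → Color grade → Final cut.

28 weeks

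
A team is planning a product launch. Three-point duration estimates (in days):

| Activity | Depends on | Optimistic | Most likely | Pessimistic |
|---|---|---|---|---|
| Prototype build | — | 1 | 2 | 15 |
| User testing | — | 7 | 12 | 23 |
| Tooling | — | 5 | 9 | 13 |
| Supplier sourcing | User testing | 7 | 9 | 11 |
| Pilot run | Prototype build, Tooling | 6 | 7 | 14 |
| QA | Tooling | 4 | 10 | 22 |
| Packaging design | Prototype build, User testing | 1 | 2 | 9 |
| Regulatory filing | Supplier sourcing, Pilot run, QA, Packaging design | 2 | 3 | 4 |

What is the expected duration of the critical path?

25 days

te_Prototype build = (1 + 4·2 + 15)/6 = 24/6 = 4
te_User testing = (7 + 4·12 + 23)/6 = 78/6 = 13
te_Tooling = (5 + 4·9 + 13)/6 = 54/6 = 9
te_Supplier sourcing = (7 + 4·9 + 11)/6 = 54/6 = 9
te_Pilot run = (6 + 4·7 + 14)/6 = 48/6 = 8
te_QA = (4 + 4·10 + 22)/6 = 66/6 = 11
te_Packaging design = (1 + 4·2 + 9)/6 = 18/6 = 3
te_Regulatory filing = (2 + 4·3 + 4)/6 = 18/6 = 3

Forward pass:
ES_Prototype build = 0; EF_Prototype build = 4
ES_User testing = 0; EF_User testing = 13
ES_Tooling = 0; EF_Tooling = 9
ES_Supplier sourcing = 13; EF_Supplier sourcing = 13+9 = 22
ES_Pilot run = max(EF_Prototype build=4, EF_Tooling=9) = 9; EF_Pilot run = 9+8 = 17
ES_QA = 9; EF_QA = 9+11 = 20
ES_Packaging design = max(EF_Prototype build=4, EF_User testing=13) = 13; EF_Packaging design = 13+3 = 16
ES_Regulatory filing = max(EF_Supplier sourcing=22, EF_Pilot run=17, EF_QA=20, EF_Packaging design=16) = 22; EF_Regulatory filing = 22+3 = 25
Expected project duration μ = 25 days. Critical path: User testing → Supplier sourcing → Regulatory filing.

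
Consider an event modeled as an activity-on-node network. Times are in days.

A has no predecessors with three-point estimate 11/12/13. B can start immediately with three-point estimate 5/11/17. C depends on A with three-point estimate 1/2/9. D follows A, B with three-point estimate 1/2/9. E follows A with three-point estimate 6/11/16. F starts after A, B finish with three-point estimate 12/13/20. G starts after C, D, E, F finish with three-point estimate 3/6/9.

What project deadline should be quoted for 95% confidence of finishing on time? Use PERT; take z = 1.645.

34.8 days

te_A = (11 + 4·12 + 13)/6 = 72/6 = 12; σ²_A = ((13−11)/6)² = 0.111
te_B = (5 + 4·11 + 17)/6 = 66/6 = 11; σ²_B = ((17−5)/6)² = 4.000
te_C = (1 + 4·2 + 9)/6 = 18/6 = 3; σ²_C = ((9−1)/6)² = 1.778
te_D = (1 + 4·2 + 9)/6 = 18/6 = 3; σ²_D = ((9−1)/6)² = 1.778
te_E = (6 + 4·11 + 16)/6 = 66/6 = 11; σ²_E = ((16−6)/6)² = 2.778
te_F = (12 + 4·13 + 20)/6 = 84/6 = 14; σ²_F = ((20−12)/6)² = 1.778
te_G = (3 + 4·6 + 9)/6 = 36/6 = 6; σ²_G = ((9−3)/6)² = 1.000

Forward pass:
ES_A = 0; EF_A = 12
ES_B = 0; EF_B = 11
ES_C = 12; EF_C = 12+3 = 15
ES_D = max(EF_A=12, EF_B=11) = 12; EF_D = 12+3 = 15
ES_E = 12; EF_E = 12+11 = 23
ES_F = max(EF_A=12, EF_B=11) = 12; EF_F = 12+14 = 26
ES_G = max(EF_C=15, EF_D=15, EF_E=23, EF_F=26) = 26; EF_G = 26+6 = 32
Expected project duration μ = 32 days. Critical path: A → F → G.

Variance along critical path = 0.111 + 1.778 + 1.000 = 2.889; σ = 1.700 days.
D = μ + z·σ = 32 + 1.645·1.700 = 34.8 days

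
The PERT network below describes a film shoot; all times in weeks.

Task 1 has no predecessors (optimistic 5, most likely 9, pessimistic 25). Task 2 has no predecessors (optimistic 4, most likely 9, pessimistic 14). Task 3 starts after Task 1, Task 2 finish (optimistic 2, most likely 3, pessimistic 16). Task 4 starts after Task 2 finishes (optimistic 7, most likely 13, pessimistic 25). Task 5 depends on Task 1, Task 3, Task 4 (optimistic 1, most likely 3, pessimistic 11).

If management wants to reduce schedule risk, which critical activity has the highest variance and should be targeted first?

te_Task 1 = (5 + 4·9 + 25)/6 = 66/6 = 11; σ²_Task 1 = ((25−5)/6)² = 11.111
te_Task 2 = (4 + 4·9 + 14)/6 = 54/6 = 9; σ²_Task 2 = ((14−4)/6)² = 2.778
te_Task 3 = (2 + 4·3 + 16)/6 = 30/6 = 5; σ²_Task 3 = ((16−2)/6)² = 5.444
te_Task 4 = (7 + 4·13 + 25)/6 = 84/6 = 14; σ²_Task 4 = ((25−7)/6)² = 9.000
te_Task 5 = (1 + 4·3 + 11)/6 = 24/6 = 4; σ²_Task 5 = ((11−1)/6)² = 2.778

Forward pass:
ES_Task 1 = 0; EF_Task 1 = 11
ES_Task 2 = 0; EF_Task 2 = 9
ES_Task 3 = max(EF_Task 1=11, EF_Task 2=9) = 11; EF_Task 3 = 11+5 = 16
ES_Task 4 = 9; EF_Task 4 = 9+14 = 23
ES_Task 5 = max(EF_Task 1=11, EF_Task 3=16, EF_Task 4=23) = 23; EF_Task 5 = 23+4 = 27
Expected project duration μ = 27 weeks. Critical path: Task 2 → Task 4 → Task 5.

Variances on critical path: σ²_Task 2=2.778, σ²_Task 4=9.000, σ²_Task 5=2.778.
Largest is σ²_Task 4 = 9.000.

Task 4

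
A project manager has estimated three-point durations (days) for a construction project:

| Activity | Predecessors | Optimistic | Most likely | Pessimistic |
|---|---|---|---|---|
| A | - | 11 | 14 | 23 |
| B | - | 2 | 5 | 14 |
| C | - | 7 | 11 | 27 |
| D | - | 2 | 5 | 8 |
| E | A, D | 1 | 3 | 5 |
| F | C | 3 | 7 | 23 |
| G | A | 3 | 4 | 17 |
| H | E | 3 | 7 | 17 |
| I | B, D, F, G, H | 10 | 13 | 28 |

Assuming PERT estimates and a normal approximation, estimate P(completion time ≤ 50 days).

te_A = (11 + 4·14 + 23)/6 = 90/6 = 15; σ²_A = ((23−11)/6)² = 4.000
te_B = (2 + 4·5 + 14)/6 = 36/6 = 6; σ²_B = ((14−2)/6)² = 4.000
te_C = (7 + 4·11 + 27)/6 = 78/6 = 13; σ²_C = ((27−7)/6)² = 11.111
te_D = (2 + 4·5 + 8)/6 = 30/6 = 5; σ²_D = ((8−2)/6)² = 1.000
te_E = (1 + 4·3 + 5)/6 = 18/6 = 3; σ²_E = ((5−1)/6)² = 0.444
te_F = (3 + 4·7 + 23)/6 = 54/6 = 9; σ²_F = ((23−3)/6)² = 11.111
te_G = (3 + 4·4 + 17)/6 = 36/6 = 6; σ²_G = ((17−3)/6)² = 5.444
te_H = (3 + 4·7 + 17)/6 = 48/6 = 8; σ²_H = ((17−3)/6)² = 5.444
te_I = (10 + 4·13 + 28)/6 = 90/6 = 15; σ²_I = ((28−10)/6)² = 9.000

Forward pass:
ES_A = 0; EF_A = 15
ES_B = 0; EF_B = 6
ES_C = 0; EF_C = 13
ES_D = 0; EF_D = 5
ES_E = max(EF_A=15, EF_D=5) = 15; EF_E = 15+3 = 18
ES_F = 13; EF_F = 13+9 = 22
ES_G = 15; EF_G = 15+6 = 21
ES_H = 18; EF_H = 18+8 = 26
ES_I = max(EF_B=6, EF_D=5, EF_F=22, EF_G=21, EF_H=26) = 26; EF_I = 26+15 = 41
Expected project duration μ = 41 days. Critical path: A → E → H → I.

Variance along critical path = 4.000 + 0.444 + 5.444 + 9.000 = 18.889; σ = √18.889 = 4.346 days.
Z = (50 − 41) / 4.346 = 2.071
P(T ≤ 50) = Φ(2.071) ≈ 0.981

0.981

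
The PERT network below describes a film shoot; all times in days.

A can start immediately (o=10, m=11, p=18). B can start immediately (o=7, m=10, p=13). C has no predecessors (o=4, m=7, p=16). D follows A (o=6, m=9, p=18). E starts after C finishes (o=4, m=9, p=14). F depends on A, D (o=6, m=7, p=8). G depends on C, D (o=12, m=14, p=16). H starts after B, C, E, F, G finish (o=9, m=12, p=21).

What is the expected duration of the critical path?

te_A = (10 + 4·11 + 18)/6 = 72/6 = 12
te_B = (7 + 4·10 + 13)/6 = 60/6 = 10
te_C = (4 + 4·7 + 16)/6 = 48/6 = 8
te_D = (6 + 4·9 + 18)/6 = 60/6 = 10
te_E = (4 + 4·9 + 14)/6 = 54/6 = 9
te_F = (6 + 4·7 + 8)/6 = 42/6 = 7
te_G = (12 + 4·14 + 16)/6 = 84/6 = 14
te_H = (9 + 4·12 + 21)/6 = 78/6 = 13

Forward pass:
ES_A = 0; EF_A = 12
ES_B = 0; EF_B = 10
ES_C = 0; EF_C = 8
ES_D = 12; EF_D = 12+10 = 22
ES_E = 8; EF_E = 8+9 = 17
ES_F = max(EF_A=12, EF_D=22) = 22; EF_F = 22+7 = 29
ES_G = max(EF_C=8, EF_D=22) = 22; EF_G = 22+14 = 36
ES_H = max(EF_B=10, EF_C=8, EF_E=17, EF_F=29, EF_G=36) = 36; EF_H = 36+13 = 49
Expected project duration μ = 49 days. Critical path: A → D → G → H.

49 days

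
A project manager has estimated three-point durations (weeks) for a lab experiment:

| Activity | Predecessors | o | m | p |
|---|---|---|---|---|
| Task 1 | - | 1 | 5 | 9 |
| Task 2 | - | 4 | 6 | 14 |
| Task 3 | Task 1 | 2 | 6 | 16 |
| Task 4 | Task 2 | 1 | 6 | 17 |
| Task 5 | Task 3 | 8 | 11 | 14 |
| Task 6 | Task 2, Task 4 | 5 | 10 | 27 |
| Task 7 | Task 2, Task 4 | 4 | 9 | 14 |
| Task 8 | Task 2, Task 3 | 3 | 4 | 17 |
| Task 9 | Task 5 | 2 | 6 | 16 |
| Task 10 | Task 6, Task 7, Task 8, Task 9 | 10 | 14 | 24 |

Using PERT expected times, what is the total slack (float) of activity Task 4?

4 weeks

te_Task 1 = (1 + 4·5 + 9)/6 = 30/6 = 5
te_Task 2 = (4 + 4·6 + 14)/6 = 42/6 = 7
te_Task 3 = (2 + 4·6 + 16)/6 = 42/6 = 7
te_Task 4 = (1 + 4·6 + 17)/6 = 42/6 = 7
te_Task 5 = (8 + 4·11 + 14)/6 = 66/6 = 11
te_Task 6 = (5 + 4·10 + 27)/6 = 72/6 = 12
te_Task 7 = (4 + 4·9 + 14)/6 = 54/6 = 9
te_Task 8 = (3 + 4·4 + 17)/6 = 36/6 = 6
te_Task 9 = (2 + 4·6 + 16)/6 = 42/6 = 7
te_Task 10 = (10 + 4·14 + 24)/6 = 90/6 = 15

Forward pass:
ES_Task 1 = 0; EF_Task 1 = 5
ES_Task 2 = 0; EF_Task 2 = 7
ES_Task 3 = 5; EF_Task 3 = 5+7 = 12
ES_Task 4 = 7; EF_Task 4 = 7+7 = 14
ES_Task 5 = 12; EF_Task 5 = 12+11 = 23
ES_Task 6 = max(EF_Task 2=7, EF_Task 4=14) = 14; EF_Task 6 = 14+12 = 26
ES_Task 7 = max(EF_Task 2=7, EF_Task 4=14) = 14; EF_Task 7 = 14+9 = 23
ES_Task 8 = max(EF_Task 2=7, EF_Task 3=12) = 12; EF_Task 8 = 12+6 = 18
ES_Task 9 = 23; EF_Task 9 = 23+7 = 30
ES_Task 10 = max(EF_Task 6=26, EF_Task 7=23, EF_Task 8=18, EF_Task 9=30) = 30; EF_Task 10 = 30+15 = 45
Expected project duration μ = 45 weeks. Critical path: Task 1 → Task 3 → Task 5 → Task 9 → Task 10.

Backward pass:
LF_Task 10 = 45; LS_Task 10 = 45−15 = 30
LF_Task 9 = LS_Task 10 = 30; LS_Task 9 = 30−7 = 23
LF_Task 8 = LS_Task 10 = 30; LS_Task 8 = 30−6 = 24
LF_Task 7 = LS_Task 10 = 30; LS_Task 7 = 30−9 = 21
LF_Task 6 = LS_Task 10 = 30; LS_Task 6 = 30−12 = 18
LF_Task 5 = LS_Task 9 = 23; LS_Task 5 = 23−11 = 12
LF_Task 4 = min(LS_Task 6=18, LS_Task 7=21) = 18; LS_Task 4 = 18−7 = 11
LF_Task 3 = min(LS_Task 5=12, LS_Task 8=24) = 12; LS_Task 3 = 12−7 = 5
LF_Task 2 = min(LS_Task 4=11, LS_Task 6=18, LS_Task 7=21, LS_Task 8=24) = 11; LS_Task 2 = 11−7 = 4
LF_Task 1 = LS_Task 3 = 5; LS_Task 1 = 5−5 = 0
Slack_Task 4 = LS_Task 4 − ES_Task 4 = 11 − 7 = 4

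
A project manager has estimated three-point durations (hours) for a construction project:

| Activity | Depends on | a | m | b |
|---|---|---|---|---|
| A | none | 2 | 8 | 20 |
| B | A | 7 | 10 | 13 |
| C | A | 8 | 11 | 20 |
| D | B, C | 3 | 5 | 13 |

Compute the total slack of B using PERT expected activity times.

2 hours

te_A = (2 + 4·8 + 20)/6 = 54/6 = 9
te_B = (7 + 4·10 + 13)/6 = 60/6 = 10
te_C = (8 + 4·11 + 20)/6 = 72/6 = 12
te_D = (3 + 4·5 + 13)/6 = 36/6 = 6

Forward pass:
ES_A = 0; EF_A = 9
ES_B = 9; EF_B = 9+10 = 19
ES_C = 9; EF_C = 9+12 = 21
ES_D = max(EF_B=19, EF_C=21) = 21; EF_D = 21+6 = 27
Expected project duration μ = 27 hours. Critical path: A → C → D.

Backward pass:
LF_D = 27; LS_D = 27−6 = 21
LF_C = LS_D = 21; LS_C = 21−12 = 9
LF_B = LS_D = 21; LS_B = 21−10 = 11
LF_A = min(LS_B=11, LS_C=9) = 9; LS_A = 9−9 = 0
Slack_B = LS_B − ES_B = 11 − 9 = 2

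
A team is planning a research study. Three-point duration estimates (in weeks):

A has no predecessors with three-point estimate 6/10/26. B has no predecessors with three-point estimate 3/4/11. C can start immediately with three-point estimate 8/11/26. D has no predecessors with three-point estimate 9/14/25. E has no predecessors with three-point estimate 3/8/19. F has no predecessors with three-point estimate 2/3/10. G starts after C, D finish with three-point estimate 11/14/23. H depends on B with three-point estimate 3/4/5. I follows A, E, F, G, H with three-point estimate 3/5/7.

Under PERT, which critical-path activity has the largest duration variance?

te_A = (6 + 4·10 + 26)/6 = 72/6 = 12; σ²_A = ((26−6)/6)² = 11.111
te_B = (3 + 4·4 + 11)/6 = 30/6 = 5; σ²_B = ((11−3)/6)² = 1.778
te_C = (8 + 4·11 + 26)/6 = 78/6 = 13; σ²_C = ((26−8)/6)² = 9.000
te_D = (9 + 4·14 + 25)/6 = 90/6 = 15; σ²_D = ((25−9)/6)² = 7.111
te_E = (3 + 4·8 + 19)/6 = 54/6 = 9; σ²_E = ((19−3)/6)² = 7.111
te_F = (2 + 4·3 + 10)/6 = 24/6 = 4; σ²_F = ((10−2)/6)² = 1.778
te_G = (11 + 4·14 + 23)/6 = 90/6 = 15; σ²_G = ((23−11)/6)² = 4.000
te_H = (3 + 4·4 + 5)/6 = 24/6 = 4; σ²_H = ((5−3)/6)² = 0.111
te_I = (3 + 4·5 + 7)/6 = 30/6 = 5; σ²_I = ((7−3)/6)² = 0.444

Forward pass:
ES_A = 0; EF_A = 12
ES_B = 0; EF_B = 5
ES_C = 0; EF_C = 13
ES_D = 0; EF_D = 15
ES_E = 0; EF_E = 9
ES_F = 0; EF_F = 4
ES_G = max(EF_C=13, EF_D=15) = 15; EF_G = 15+15 = 30
ES_H = 5; EF_H = 5+4 = 9
ES_I = max(EF_A=12, EF_E=9, EF_F=4, EF_G=30, EF_H=9) = 30; EF_I = 30+5 = 35
Expected project duration μ = 35 weeks. Critical path: D → G → I.

Variances on critical path: σ²_D=7.111, σ²_G=4.000, σ²_I=0.444.
Largest is σ²_D = 7.111.

D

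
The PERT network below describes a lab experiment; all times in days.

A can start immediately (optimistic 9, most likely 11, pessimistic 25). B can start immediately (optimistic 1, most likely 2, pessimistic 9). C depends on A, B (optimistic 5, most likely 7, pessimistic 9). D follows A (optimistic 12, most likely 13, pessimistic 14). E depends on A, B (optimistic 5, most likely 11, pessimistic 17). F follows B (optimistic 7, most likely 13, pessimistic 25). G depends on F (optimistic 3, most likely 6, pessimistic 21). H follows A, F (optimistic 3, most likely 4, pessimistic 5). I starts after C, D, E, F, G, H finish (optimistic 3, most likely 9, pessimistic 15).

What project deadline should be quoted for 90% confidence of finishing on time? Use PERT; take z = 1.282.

te_A = (9 + 4·11 + 25)/6 = 78/6 = 13; σ²_A = ((25−9)/6)² = 7.111
te_B = (1 + 4·2 + 9)/6 = 18/6 = 3; σ²_B = ((9−1)/6)² = 1.778
te_C = (5 + 4·7 + 9)/6 = 42/6 = 7; σ²_C = ((9−5)/6)² = 0.444
te_D = (12 + 4·13 + 14)/6 = 78/6 = 13; σ²_D = ((14−12)/6)² = 0.111
te_E = (5 + 4·11 + 17)/6 = 66/6 = 11; σ²_E = ((17−5)/6)² = 4.000
te_F = (7 + 4·13 + 25)/6 = 84/6 = 14; σ²_F = ((25−7)/6)² = 9.000
te_G = (3 + 4·6 + 21)/6 = 48/6 = 8; σ²_G = ((21−3)/6)² = 9.000
te_H = (3 + 4·4 + 5)/6 = 24/6 = 4; σ²_H = ((5−3)/6)² = 0.111
te_I = (3 + 4·9 + 15)/6 = 54/6 = 9; σ²_I = ((15−3)/6)² = 4.000

Forward pass:
ES_A = 0; EF_A = 13
ES_B = 0; EF_B = 3
ES_C = max(EF_A=13, EF_B=3) = 13; EF_C = 13+7 = 20
ES_D = 13; EF_D = 13+13 = 26
ES_E = max(EF_A=13, EF_B=3) = 13; EF_E = 13+11 = 24
ES_F = 3; EF_F = 3+14 = 17
ES_G = 17; EF_G = 17+8 = 25
ES_H = max(EF_A=13, EF_F=17) = 17; EF_H = 17+4 = 21
ES_I = max(EF_C=20, EF_D=26, EF_E=24, EF_F=17, EF_G=25, EF_H=21) = 26; EF_I = 26+9 = 35
Expected project duration μ = 35 days. Critical path: A → D → I.

Variance along critical path = 7.111 + 0.111 + 4.000 = 11.222; σ = 3.350 days.
D = μ + z·σ = 35 + 1.282·3.350 = 39.3 days

39.3 days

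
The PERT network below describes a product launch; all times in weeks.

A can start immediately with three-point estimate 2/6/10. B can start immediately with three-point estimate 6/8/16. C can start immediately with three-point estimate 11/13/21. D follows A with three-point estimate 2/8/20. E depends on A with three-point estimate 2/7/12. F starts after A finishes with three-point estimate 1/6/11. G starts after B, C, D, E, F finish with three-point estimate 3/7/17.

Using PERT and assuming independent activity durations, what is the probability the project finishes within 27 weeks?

te_A = (2 + 4·6 + 10)/6 = 36/6 = 6; σ²_A = ((10−2)/6)² = 1.778
te_B = (6 + 4·8 + 16)/6 = 54/6 = 9; σ²_B = ((16−6)/6)² = 2.778
te_C = (11 + 4·13 + 21)/6 = 84/6 = 14; σ²_C = ((21−11)/6)² = 2.778
te_D = (2 + 4·8 + 20)/6 = 54/6 = 9; σ²_D = ((20−2)/6)² = 9.000
te_E = (2 + 4·7 + 12)/6 = 42/6 = 7; σ²_E = ((12−2)/6)² = 2.778
te_F = (1 + 4·6 + 11)/6 = 36/6 = 6; σ²_F = ((11−1)/6)² = 2.778
te_G = (3 + 4·7 + 17)/6 = 48/6 = 8; σ²_G = ((17−3)/6)² = 5.444

Forward pass:
ES_A = 0; EF_A = 6
ES_B = 0; EF_B = 9
ES_C = 0; EF_C = 14
ES_D = 6; EF_D = 6+9 = 15
ES_E = 6; EF_E = 6+7 = 13
ES_F = 6; EF_F = 6+6 = 12
ES_G = max(EF_B=9, EF_C=14, EF_D=15, EF_E=13, EF_F=12) = 15; EF_G = 15+8 = 23
Expected project duration μ = 23 weeks. Critical path: A → D → G.

Variance along critical path = 1.778 + 9.000 + 5.444 = 16.222; σ = √16.222 = 4.028 weeks.
Z = (27 − 23) / 4.028 = 0.993
P(T ≤ 27) = Φ(0.993) ≈ 0.840

0.840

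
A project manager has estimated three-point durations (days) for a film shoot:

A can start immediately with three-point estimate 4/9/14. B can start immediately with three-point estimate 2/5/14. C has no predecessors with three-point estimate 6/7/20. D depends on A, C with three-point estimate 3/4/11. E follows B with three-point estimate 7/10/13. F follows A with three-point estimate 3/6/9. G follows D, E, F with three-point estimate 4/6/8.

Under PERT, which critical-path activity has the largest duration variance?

te_A = (4 + 4·9 + 14)/6 = 54/6 = 9; σ²_A = ((14−4)/6)² = 2.778
te_B = (2 + 4·5 + 14)/6 = 36/6 = 6; σ²_B = ((14−2)/6)² = 4.000
te_C = (6 + 4·7 + 20)/6 = 54/6 = 9; σ²_C = ((20−6)/6)² = 5.444
te_D = (3 + 4·4 + 11)/6 = 30/6 = 5; σ²_D = ((11−3)/6)² = 1.778
te_E = (7 + 4·10 + 13)/6 = 60/6 = 10; σ²_E = ((13−7)/6)² = 1.000
te_F = (3 + 4·6 + 9)/6 = 36/6 = 6; σ²_F = ((9−3)/6)² = 1.000
te_G = (4 + 4·6 + 8)/6 = 36/6 = 6; σ²_G = ((8−4)/6)² = 0.444

Forward pass:
ES_A = 0; EF_A = 9
ES_B = 0; EF_B = 6
ES_C = 0; EF_C = 9
ES_D = max(EF_A=9, EF_C=9) = 9; EF_D = 9+5 = 14
ES_E = 6; EF_E = 6+10 = 16
ES_F = 9; EF_F = 9+6 = 15
ES_G = max(EF_D=14, EF_E=16, EF_F=15) = 16; EF_G = 16+6 = 22
Expected project duration μ = 22 days. Critical path: B → E → G.

Variances on critical path: σ²_B=4.000, σ²_E=1.000, σ²_G=0.444.
Largest is σ²_B = 4.000.

B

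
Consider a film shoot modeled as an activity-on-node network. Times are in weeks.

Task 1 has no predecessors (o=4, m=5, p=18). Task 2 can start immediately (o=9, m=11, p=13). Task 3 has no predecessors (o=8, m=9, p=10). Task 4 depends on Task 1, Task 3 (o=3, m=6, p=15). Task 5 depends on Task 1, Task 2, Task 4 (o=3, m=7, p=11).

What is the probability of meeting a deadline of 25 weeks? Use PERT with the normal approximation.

te_Task 1 = (4 + 4·5 + 18)/6 = 42/6 = 7; σ²_Task 1 = ((18−4)/6)² = 5.444
te_Task 2 = (9 + 4·11 + 13)/6 = 66/6 = 11; σ²_Task 2 = ((13−9)/6)² = 0.444
te_Task 3 = (8 + 4·9 + 10)/6 = 54/6 = 9; σ²_Task 3 = ((10−8)/6)² = 0.111
te_Task 4 = (3 + 4·6 + 15)/6 = 42/6 = 7; σ²_Task 4 = ((15−3)/6)² = 4.000
te_Task 5 = (3 + 4·7 + 11)/6 = 42/6 = 7; σ²_Task 5 = ((11−3)/6)² = 1.778

Forward pass:
ES_Task 1 = 0; EF_Task 1 = 7
ES_Task 2 = 0; EF_Task 2 = 11
ES_Task 3 = 0; EF_Task 3 = 9
ES_Task 4 = max(EF_Task 1=7, EF_Task 3=9) = 9; EF_Task 4 = 9+7 = 16
ES_Task 5 = max(EF_Task 1=7, EF_Task 2=11, EF_Task 4=16) = 16; EF_Task 5 = 16+7 = 23
Expected project duration μ = 23 weeks. Critical path: Task 3 → Task 4 → Task 5.

Variance along critical path = 0.111 + 4.000 + 1.778 = 5.889; σ = √5.889 = 2.427 weeks.
Z = (25 − 23) / 2.427 = 0.824
P(T ≤ 25) = Φ(0.824) ≈ 0.795

0.795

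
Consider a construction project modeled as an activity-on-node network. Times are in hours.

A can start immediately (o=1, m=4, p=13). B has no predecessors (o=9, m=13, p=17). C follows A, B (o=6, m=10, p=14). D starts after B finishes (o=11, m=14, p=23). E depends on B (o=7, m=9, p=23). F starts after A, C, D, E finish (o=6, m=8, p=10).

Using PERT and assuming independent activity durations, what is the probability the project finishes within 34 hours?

0.211

te_A = (1 + 4·4 + 13)/6 = 30/6 = 5; σ²_A = ((13−1)/6)² = 4.000
te_B = (9 + 4·13 + 17)/6 = 78/6 = 13; σ²_B = ((17−9)/6)² = 1.778
te_C = (6 + 4·10 + 14)/6 = 60/6 = 10; σ²_C = ((14−6)/6)² = 1.778
te_D = (11 + 4·14 + 23)/6 = 90/6 = 15; σ²_D = ((23−11)/6)² = 4.000
te_E = (7 + 4·9 + 23)/6 = 66/6 = 11; σ²_E = ((23−7)/6)² = 7.111
te_F = (6 + 4·8 + 10)/6 = 48/6 = 8; σ²_F = ((10−6)/6)² = 0.444

Forward pass:
ES_A = 0; EF_A = 5
ES_B = 0; EF_B = 13
ES_C = max(EF_A=5, EF_B=13) = 13; EF_C = 13+10 = 23
ES_D = 13; EF_D = 13+15 = 28
ES_E = 13; EF_E = 13+11 = 24
ES_F = max(EF_A=5, EF_C=23, EF_D=28, EF_E=24) = 28; EF_F = 28+8 = 36
Expected project duration μ = 36 hours. Critical path: B → D → F.

Variance along critical path = 1.778 + 4.000 + 0.444 = 6.222; σ = √6.222 = 2.494 hours.
Z = (34 − 36) / 2.494 = -0.802
P(T ≤ 34) = Φ(-0.802) ≈ 0.211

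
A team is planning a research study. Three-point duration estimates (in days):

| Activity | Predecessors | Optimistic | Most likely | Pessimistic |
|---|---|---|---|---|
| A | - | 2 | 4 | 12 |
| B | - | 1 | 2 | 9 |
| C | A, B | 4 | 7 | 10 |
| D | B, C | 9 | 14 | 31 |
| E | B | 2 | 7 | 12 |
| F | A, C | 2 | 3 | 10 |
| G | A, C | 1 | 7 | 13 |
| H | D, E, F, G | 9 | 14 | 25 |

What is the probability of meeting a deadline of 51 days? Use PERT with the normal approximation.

0.948

te_A = (2 + 4·4 + 12)/6 = 30/6 = 5; σ²_A = ((12−2)/6)² = 2.778
te_B = (1 + 4·2 + 9)/6 = 18/6 = 3; σ²_B = ((9−1)/6)² = 1.778
te_C = (4 + 4·7 + 10)/6 = 42/6 = 7; σ²_C = ((10−4)/6)² = 1.000
te_D = (9 + 4·14 + 31)/6 = 96/6 = 16; σ²_D = ((31−9)/6)² = 13.444
te_E = (2 + 4·7 + 12)/6 = 42/6 = 7; σ²_E = ((12−2)/6)² = 2.778
te_F = (2 + 4·3 + 10)/6 = 24/6 = 4; σ²_F = ((10−2)/6)² = 1.778
te_G = (1 + 4·7 + 13)/6 = 42/6 = 7; σ²_G = ((13−1)/6)² = 4.000
te_H = (9 + 4·14 + 25)/6 = 90/6 = 15; σ²_H = ((25−9)/6)² = 7.111

Forward pass:
ES_A = 0; EF_A = 5
ES_B = 0; EF_B = 3
ES_C = max(EF_A=5, EF_B=3) = 5; EF_C = 5+7 = 12
ES_D = max(EF_B=3, EF_C=12) = 12; EF_D = 12+16 = 28
ES_E = 3; EF_E = 3+7 = 10
ES_F = max(EF_A=5, EF_C=12) = 12; EF_F = 12+4 = 16
ES_G = max(EF_A=5, EF_C=12) = 12; EF_G = 12+7 = 19
ES_H = max(EF_D=28, EF_E=10, EF_F=16, EF_G=19) = 28; EF_H = 28+15 = 43
Expected project duration μ = 43 days. Critical path: A → C → D → H.

Variance along critical path = 2.778 + 1.000 + 13.444 + 7.111 = 24.333; σ = √24.333 = 4.933 days.
Z = (51 − 43) / 4.933 = 1.622
P(T ≤ 51) = Φ(1.622) ≈ 0.948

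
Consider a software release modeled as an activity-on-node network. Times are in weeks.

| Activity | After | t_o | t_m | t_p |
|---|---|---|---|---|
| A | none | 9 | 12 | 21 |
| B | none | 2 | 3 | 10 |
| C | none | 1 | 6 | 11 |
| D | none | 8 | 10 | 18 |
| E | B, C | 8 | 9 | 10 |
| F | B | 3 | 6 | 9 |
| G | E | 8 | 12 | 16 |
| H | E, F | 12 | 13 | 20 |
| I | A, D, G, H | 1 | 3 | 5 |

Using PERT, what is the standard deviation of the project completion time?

te_A = (9 + 4·12 + 21)/6 = 78/6 = 13; σ²_A = ((21−9)/6)² = 4.000
te_B = (2 + 4·3 + 10)/6 = 24/6 = 4; σ²_B = ((10−2)/6)² = 1.778
te_C = (1 + 4·6 + 11)/6 = 36/6 = 6; σ²_C = ((11−1)/6)² = 2.778
te_D = (8 + 4·10 + 18)/6 = 66/6 = 11; σ²_D = ((18−8)/6)² = 2.778
te_E = (8 + 4·9 + 10)/6 = 54/6 = 9; σ²_E = ((10−8)/6)² = 0.111
te_F = (3 + 4·6 + 9)/6 = 36/6 = 6; σ²_F = ((9−3)/6)² = 1.000
te_G = (8 + 4·12 + 16)/6 = 72/6 = 12; σ²_G = ((16−8)/6)² = 1.778
te_H = (12 + 4·13 + 20)/6 = 84/6 = 14; σ²_H = ((20−12)/6)² = 1.778
te_I = (1 + 4·3 + 5)/6 = 18/6 = 3; σ²_I = ((5−1)/6)² = 0.444

Forward pass:
ES_A = 0; EF_A = 13
ES_B = 0; EF_B = 4
ES_C = 0; EF_C = 6
ES_D = 0; EF_D = 11
ES_E = max(EF_B=4, EF_C=6) = 6; EF_E = 6+9 = 15
ES_F = 4; EF_F = 4+6 = 10
ES_G = 15; EF_G = 15+12 = 27
ES_H = max(EF_E=15, EF_F=10) = 15; EF_H = 15+14 = 29
ES_I = max(EF_A=13, EF_D=11, EF_G=27, EF_H=29) = 29; EF_I = 29+3 = 32
Expected project duration μ = 32 weeks. Critical path: C → E → H → I.

Variance along critical path = 2.778 + 0.111 + 1.778 + 0.444 = 5.111
σ = √5.111 = 2.261 weeks

2.26 weeks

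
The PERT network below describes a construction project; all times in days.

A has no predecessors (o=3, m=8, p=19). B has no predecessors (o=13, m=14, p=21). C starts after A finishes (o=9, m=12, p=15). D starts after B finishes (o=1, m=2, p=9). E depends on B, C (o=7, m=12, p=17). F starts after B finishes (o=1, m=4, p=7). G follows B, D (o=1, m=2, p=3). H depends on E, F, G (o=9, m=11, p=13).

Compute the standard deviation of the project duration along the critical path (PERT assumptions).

te_A = (3 + 4·8 + 19)/6 = 54/6 = 9; σ²_A = ((19−3)/6)² = 7.111
te_B = (13 + 4·14 + 21)/6 = 90/6 = 15; σ²_B = ((21−13)/6)² = 1.778
te_C = (9 + 4·12 + 15)/6 = 72/6 = 12; σ²_C = ((15−9)/6)² = 1.000
te_D = (1 + 4·2 + 9)/6 = 18/6 = 3; σ²_D = ((9−1)/6)² = 1.778
te_E = (7 + 4·12 + 17)/6 = 72/6 = 12; σ²_E = ((17−7)/6)² = 2.778
te_F = (1 + 4·4 + 7)/6 = 24/6 = 4; σ²_F = ((7−1)/6)² = 1.000
te_G = (1 + 4·2 + 3)/6 = 12/6 = 2; σ²_G = ((3−1)/6)² = 0.111
te_H = (9 + 4·11 + 13)/6 = 66/6 = 11; σ²_H = ((13−9)/6)² = 0.444

Forward pass:
ES_A = 0; EF_A = 9
ES_B = 0; EF_B = 15
ES_C = 9; EF_C = 9+12 = 21
ES_D = 15; EF_D = 15+3 = 18
ES_E = max(EF_B=15, EF_C=21) = 21; EF_E = 21+12 = 33
ES_F = 15; EF_F = 15+4 = 19
ES_G = max(EF_B=15, EF_D=18) = 18; EF_G = 18+2 = 20
ES_H = max(EF_E=33, EF_F=19, EF_G=20) = 33; EF_H = 33+11 = 44
Expected project duration μ = 44 days. Critical path: A → C → E → H.

Variance along critical path = 7.111 + 1.000 + 2.778 + 0.444 = 11.333
σ = √11.333 = 3.367 days

3.37 days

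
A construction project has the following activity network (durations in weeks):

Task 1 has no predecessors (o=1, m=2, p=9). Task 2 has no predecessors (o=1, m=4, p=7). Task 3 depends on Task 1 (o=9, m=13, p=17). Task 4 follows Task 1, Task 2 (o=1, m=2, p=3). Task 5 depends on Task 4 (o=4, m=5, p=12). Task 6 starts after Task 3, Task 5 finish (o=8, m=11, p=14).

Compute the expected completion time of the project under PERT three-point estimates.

te_Task 1 = (1 + 4·2 + 9)/6 = 18/6 = 3
te_Task 2 = (1 + 4·4 + 7)/6 = 24/6 = 4
te_Task 3 = (9 + 4·13 + 17)/6 = 78/6 = 13
te_Task 4 = (1 + 4·2 + 3)/6 = 12/6 = 2
te_Task 5 = (4 + 4·5 + 12)/6 = 36/6 = 6
te_Task 6 = (8 + 4·11 + 14)/6 = 66/6 = 11

Forward pass:
ES_Task 1 = 0; EF_Task 1 = 3
ES_Task 2 = 0; EF_Task 2 = 4
ES_Task 3 = 3; EF_Task 3 = 3+13 = 16
ES_Task 4 = max(EF_Task 1=3, EF_Task 2=4) = 4; EF_Task 4 = 4+2 = 6
ES_Task 5 = 6; EF_Task 5 = 6+6 = 12
ES_Task 6 = max(EF_Task 3=16, EF_Task 5=12) = 16; EF_Task 6 = 16+11 = 27
Expected project duration μ = 27 weeks. Critical path: Task 1 → Task 3 → Task 6.

27 weeks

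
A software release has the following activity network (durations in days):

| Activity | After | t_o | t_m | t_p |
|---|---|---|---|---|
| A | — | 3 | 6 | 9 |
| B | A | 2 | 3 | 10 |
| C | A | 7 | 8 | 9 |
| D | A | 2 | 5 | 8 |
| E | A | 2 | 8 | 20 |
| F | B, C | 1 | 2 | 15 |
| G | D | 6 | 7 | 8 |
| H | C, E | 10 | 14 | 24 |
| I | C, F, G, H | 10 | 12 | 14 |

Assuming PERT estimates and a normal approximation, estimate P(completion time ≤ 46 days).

0.842

te_A = (3 + 4·6 + 9)/6 = 36/6 = 6; σ²_A = ((9−3)/6)² = 1.000
te_B = (2 + 4·3 + 10)/6 = 24/6 = 4; σ²_B = ((10−2)/6)² = 1.778
te_C = (7 + 4·8 + 9)/6 = 48/6 = 8; σ²_C = ((9−7)/6)² = 0.111
te_D = (2 + 4·5 + 8)/6 = 30/6 = 5; σ²_D = ((8−2)/6)² = 1.000
te_E = (2 + 4·8 + 20)/6 = 54/6 = 9; σ²_E = ((20−2)/6)² = 9.000
te_F = (1 + 4·2 + 15)/6 = 24/6 = 4; σ²_F = ((15−1)/6)² = 5.444
te_G = (6 + 4·7 + 8)/6 = 42/6 = 7; σ²_G = ((8−6)/6)² = 0.111
te_H = (10 + 4·14 + 24)/6 = 90/6 = 15; σ²_H = ((24−10)/6)² = 5.444
te_I = (10 + 4·12 + 14)/6 = 72/6 = 12; σ²_I = ((14−10)/6)² = 0.444

Forward pass:
ES_A = 0; EF_A = 6
ES_B = 6; EF_B = 6+4 = 10
ES_C = 6; EF_C = 6+8 = 14
ES_D = 6; EF_D = 6+5 = 11
ES_E = 6; EF_E = 6+9 = 15
ES_F = max(EF_B=10, EF_C=14) = 14; EF_F = 14+4 = 18
ES_G = 11; EF_G = 11+7 = 18
ES_H = max(EF_C=14, EF_E=15) = 15; EF_H = 15+15 = 30
ES_I = max(EF_C=14, EF_F=18, EF_G=18, EF_H=30) = 30; EF_I = 30+12 = 42
Expected project duration μ = 42 days. Critical path: A → E → H → I.

Variance along critical path = 1.000 + 9.000 + 5.444 + 0.444 = 15.889; σ = √15.889 = 3.986 days.
Z = (46 − 42) / 3.986 = 1.003
P(T ≤ 46) = Φ(1.003) ≈ 0.842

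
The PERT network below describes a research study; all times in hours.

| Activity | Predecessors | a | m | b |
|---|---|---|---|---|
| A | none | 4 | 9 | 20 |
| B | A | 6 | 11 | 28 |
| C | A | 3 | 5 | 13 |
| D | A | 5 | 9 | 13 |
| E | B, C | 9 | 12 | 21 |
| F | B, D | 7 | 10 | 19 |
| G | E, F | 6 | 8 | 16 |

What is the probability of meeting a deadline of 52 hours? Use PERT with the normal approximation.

0.910

te_A = (4 + 4·9 + 20)/6 = 60/6 = 10; σ²_A = ((20−4)/6)² = 7.111
te_B = (6 + 4·11 + 28)/6 = 78/6 = 13; σ²_B = ((28−6)/6)² = 13.444
te_C = (3 + 4·5 + 13)/6 = 36/6 = 6; σ²_C = ((13−3)/6)² = 2.778
te_D = (5 + 4·9 + 13)/6 = 54/6 = 9; σ²_D = ((13−5)/6)² = 1.778
te_E = (9 + 4·12 + 21)/6 = 78/6 = 13; σ²_E = ((21−9)/6)² = 4.000
te_F = (7 + 4·10 + 19)/6 = 66/6 = 11; σ²_F = ((19−7)/6)² = 4.000
te_G = (6 + 4·8 + 16)/6 = 54/6 = 9; σ²_G = ((16−6)/6)² = 2.778

Forward pass:
ES_A = 0; EF_A = 10
ES_B = 10; EF_B = 10+13 = 23
ES_C = 10; EF_C = 10+6 = 16
ES_D = 10; EF_D = 10+9 = 19
ES_E = max(EF_B=23, EF_C=16) = 23; EF_E = 23+13 = 36
ES_F = max(EF_B=23, EF_D=19) = 23; EF_F = 23+11 = 34
ES_G = max(EF_E=36, EF_F=34) = 36; EF_G = 36+9 = 45
Expected project duration μ = 45 hours. Critical path: A → B → E → G.

Variance along critical path = 7.111 + 13.444 + 4.000 + 2.778 = 27.333; σ = √27.333 = 5.228 hours.
Z = (52 − 45) / 5.228 = 1.339
P(T ≤ 52) = Φ(1.339) ≈ 0.910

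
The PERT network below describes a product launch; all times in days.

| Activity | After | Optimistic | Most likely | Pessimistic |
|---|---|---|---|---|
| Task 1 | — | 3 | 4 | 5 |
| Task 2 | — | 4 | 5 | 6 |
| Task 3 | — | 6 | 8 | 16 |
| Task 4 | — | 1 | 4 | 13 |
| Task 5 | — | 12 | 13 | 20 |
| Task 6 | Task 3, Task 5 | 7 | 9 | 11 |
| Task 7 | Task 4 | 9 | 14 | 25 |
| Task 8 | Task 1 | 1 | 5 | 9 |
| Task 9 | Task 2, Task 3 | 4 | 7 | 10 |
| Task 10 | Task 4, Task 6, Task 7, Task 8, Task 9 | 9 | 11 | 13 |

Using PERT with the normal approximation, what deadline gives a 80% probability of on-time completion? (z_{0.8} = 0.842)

te_Task 1 = (3 + 4·4 + 5)/6 = 24/6 = 4; σ²_Task 1 = ((5−3)/6)² = 0.111
te_Task 2 = (4 + 4·5 + 6)/6 = 30/6 = 5; σ²_Task 2 = ((6−4)/6)² = 0.111
te_Task 3 = (6 + 4·8 + 16)/6 = 54/6 = 9; σ²_Task 3 = ((16−6)/6)² = 2.778
te_Task 4 = (1 + 4·4 + 13)/6 = 30/6 = 5; σ²_Task 4 = ((13−1)/6)² = 4.000
te_Task 5 = (12 + 4·13 + 20)/6 = 84/6 = 14; σ²_Task 5 = ((20−12)/6)² = 1.778
te_Task 6 = (7 + 4·9 + 11)/6 = 54/6 = 9; σ²_Task 6 = ((11−7)/6)² = 0.444
te_Task 7 = (9 + 4·14 + 25)/6 = 90/6 = 15; σ²_Task 7 = ((25−9)/6)² = 7.111
te_Task 8 = (1 + 4·5 + 9)/6 = 30/6 = 5; σ²_Task 8 = ((9−1)/6)² = 1.778
te_Task 9 = (4 + 4·7 + 10)/6 = 42/6 = 7; σ²_Task 9 = ((10−4)/6)² = 1.000
te_Task 10 = (9 + 4·11 + 13)/6 = 66/6 = 11; σ²_Task 10 = ((13−9)/6)² = 0.444

Forward pass:
ES_Task 1 = 0; EF_Task 1 = 4
ES_Task 2 = 0; EF_Task 2 = 5
ES_Task 3 = 0; EF_Task 3 = 9
ES_Task 4 = 0; EF_Task 4 = 5
ES_Task 5 = 0; EF_Task 5 = 14
ES_Task 6 = max(EF_Task 3=9, EF_Task 5=14) = 14; EF_Task 6 = 14+9 = 23
ES_Task 7 = 5; EF_Task 7 = 5+15 = 20
ES_Task 8 = 4; EF_Task 8 = 4+5 = 9
ES_Task 9 = max(EF_Task 2=5, EF_Task 3=9) = 9; EF_Task 9 = 9+7 = 16
ES_Task 10 = max(EF_Task 4=5, EF_Task 6=23, EF_Task 7=20, EF_Task 8=9, EF_Task 9=16) = 23; EF_Task 10 = 23+11 = 34
Expected project duration μ = 34 days. Critical path: Task 5 → Task 6 → Task 10.

Variance along critical path = 1.778 + 0.444 + 0.444 = 2.667; σ = 1.633 days.
D = μ + z·σ = 34 + 0.842·1.633 = 35.4 days

35.4 days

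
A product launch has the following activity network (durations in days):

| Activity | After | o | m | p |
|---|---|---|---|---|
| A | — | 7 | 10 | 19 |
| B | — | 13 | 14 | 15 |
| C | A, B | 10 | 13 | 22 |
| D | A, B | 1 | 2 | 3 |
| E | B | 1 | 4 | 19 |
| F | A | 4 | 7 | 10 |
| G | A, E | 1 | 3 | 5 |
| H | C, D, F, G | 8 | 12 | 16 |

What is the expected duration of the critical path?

te_A = (7 + 4·10 + 19)/6 = 66/6 = 11
te_B = (13 + 4·14 + 15)/6 = 84/6 = 14
te_C = (10 + 4·13 + 22)/6 = 84/6 = 14
te_D = (1 + 4·2 + 3)/6 = 12/6 = 2
te_E = (1 + 4·4 + 19)/6 = 36/6 = 6
te_F = (4 + 4·7 + 10)/6 = 42/6 = 7
te_G = (1 + 4·3 + 5)/6 = 18/6 = 3
te_H = (8 + 4·12 + 16)/6 = 72/6 = 12

Forward pass:
ES_A = 0; EF_A = 11
ES_B = 0; EF_B = 14
ES_C = max(EF_A=11, EF_B=14) = 14; EF_C = 14+14 = 28
ES_D = max(EF_A=11, EF_B=14) = 14; EF_D = 14+2 = 16
ES_E = 14; EF_E = 14+6 = 20
ES_F = 11; EF_F = 11+7 = 18
ES_G = max(EF_A=11, EF_E=20) = 20; EF_G = 20+3 = 23
ES_H = max(EF_C=28, EF_D=16, EF_F=18, EF_G=23) = 28; EF_H = 28+12 = 40
Expected project duration μ = 40 days. Critical path: B → C → H.

40 days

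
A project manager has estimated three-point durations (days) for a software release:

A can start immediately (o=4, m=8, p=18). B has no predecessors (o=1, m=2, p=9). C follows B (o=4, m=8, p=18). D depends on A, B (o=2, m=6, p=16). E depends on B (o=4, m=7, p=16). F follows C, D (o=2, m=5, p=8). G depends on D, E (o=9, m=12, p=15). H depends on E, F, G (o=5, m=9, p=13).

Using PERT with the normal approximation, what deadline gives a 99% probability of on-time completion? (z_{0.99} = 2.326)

45.6 days

te_A = (4 + 4·8 + 18)/6 = 54/6 = 9; σ²_A = ((18−4)/6)² = 5.444
te_B = (1 + 4·2 + 9)/6 = 18/6 = 3; σ²_B = ((9−1)/6)² = 1.778
te_C = (4 + 4·8 + 18)/6 = 54/6 = 9; σ²_C = ((18−4)/6)² = 5.444
te_D = (2 + 4·6 + 16)/6 = 42/6 = 7; σ²_D = ((16−2)/6)² = 5.444
te_E = (4 + 4·7 + 16)/6 = 48/6 = 8; σ²_E = ((16−4)/6)² = 4.000
te_F = (2 + 4·5 + 8)/6 = 30/6 = 5; σ²_F = ((8−2)/6)² = 1.000
te_G = (9 + 4·12 + 15)/6 = 72/6 = 12; σ²_G = ((15−9)/6)² = 1.000
te_H = (5 + 4·9 + 13)/6 = 54/6 = 9; σ²_H = ((13−5)/6)² = 1.778

Forward pass:
ES_A = 0; EF_A = 9
ES_B = 0; EF_B = 3
ES_C = 3; EF_C = 3+9 = 12
ES_D = max(EF_A=9, EF_B=3) = 9; EF_D = 9+7 = 16
ES_E = 3; EF_E = 3+8 = 11
ES_F = max(EF_C=12, EF_D=16) = 16; EF_F = 16+5 = 21
ES_G = max(EF_D=16, EF_E=11) = 16; EF_G = 16+12 = 28
ES_H = max(EF_E=11, EF_F=21, EF_G=28) = 28; EF_H = 28+9 = 37
Expected project duration μ = 37 days. Critical path: A → D → G → H.

Variance along critical path = 5.444 + 5.444 + 1.000 + 1.778 = 13.667; σ = 3.697 days.
D = μ + z·σ = 37 + 2.326·3.697 = 45.6 days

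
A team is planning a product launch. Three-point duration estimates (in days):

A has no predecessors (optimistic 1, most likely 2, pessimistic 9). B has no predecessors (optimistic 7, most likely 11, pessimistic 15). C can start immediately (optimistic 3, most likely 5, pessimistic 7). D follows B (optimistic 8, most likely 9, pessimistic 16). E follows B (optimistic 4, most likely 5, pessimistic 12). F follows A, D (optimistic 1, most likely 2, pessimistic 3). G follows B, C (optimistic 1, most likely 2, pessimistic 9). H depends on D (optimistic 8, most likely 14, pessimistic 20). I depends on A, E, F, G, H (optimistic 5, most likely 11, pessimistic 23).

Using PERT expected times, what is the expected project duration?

47 days

te_A = (1 + 4·2 + 9)/6 = 18/6 = 3
te_B = (7 + 4·11 + 15)/6 = 66/6 = 11
te_C = (3 + 4·5 + 7)/6 = 30/6 = 5
te_D = (8 + 4·9 + 16)/6 = 60/6 = 10
te_E = (4 + 4·5 + 12)/6 = 36/6 = 6
te_F = (1 + 4·2 + 3)/6 = 12/6 = 2
te_G = (1 + 4·2 + 9)/6 = 18/6 = 3
te_H = (8 + 4·14 + 20)/6 = 84/6 = 14
te_I = (5 + 4·11 + 23)/6 = 72/6 = 12

Forward pass:
ES_A = 0; EF_A = 3
ES_B = 0; EF_B = 11
ES_C = 0; EF_C = 5
ES_D = 11; EF_D = 11+10 = 21
ES_E = 11; EF_E = 11+6 = 17
ES_F = max(EF_A=3, EF_D=21) = 21; EF_F = 21+2 = 23
ES_G = max(EF_B=11, EF_C=5) = 11; EF_G = 11+3 = 14
ES_H = 21; EF_H = 21+14 = 35
ES_I = max(EF_A=3, EF_E=17, EF_F=23, EF_G=14, EF_H=35) = 35; EF_I = 35+12 = 47
Expected project duration μ = 47 days. Critical path: B → D → H → I.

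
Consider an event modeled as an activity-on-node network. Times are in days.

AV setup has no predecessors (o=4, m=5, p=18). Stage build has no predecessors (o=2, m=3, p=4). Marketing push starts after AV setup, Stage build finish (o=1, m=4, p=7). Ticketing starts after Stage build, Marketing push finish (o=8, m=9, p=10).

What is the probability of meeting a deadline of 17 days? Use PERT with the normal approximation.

0.121

te_AV setup = (4 + 4·5 + 18)/6 = 42/6 = 7; σ²_AV setup = ((18−4)/6)² = 5.444
te_Stage build = (2 + 4·3 + 4)/6 = 18/6 = 3; σ²_Stage build = ((4−2)/6)² = 0.111
te_Marketing push = (1 + 4·4 + 7)/6 = 24/6 = 4; σ²_Marketing push = ((7−1)/6)² = 1.000
te_Ticketing = (8 + 4·9 + 10)/6 = 54/6 = 9; σ²_Ticketing = ((10−8)/6)² = 0.111

Forward pass:
ES_AV setup = 0; EF_AV setup = 7
ES_Stage build = 0; EF_Stage build = 3
ES_Marketing push = max(EF_AV setup=7, EF_Stage build=3) = 7; EF_Marketing push = 7+4 = 11
ES_Ticketing = max(EF_Stage build=3, EF_Marketing push=11) = 11; EF_Ticketing = 11+9 = 20
Expected project duration μ = 20 days. Critical path: AV setup → Marketing push → Ticketing.

Variance along critical path = 5.444 + 1.000 + 0.111 = 6.556; σ = √6.556 = 2.560 days.
Z = (17 − 20) / 2.560 = -1.172
P(T ≤ 17) = Φ(-1.172) ≈ 0.121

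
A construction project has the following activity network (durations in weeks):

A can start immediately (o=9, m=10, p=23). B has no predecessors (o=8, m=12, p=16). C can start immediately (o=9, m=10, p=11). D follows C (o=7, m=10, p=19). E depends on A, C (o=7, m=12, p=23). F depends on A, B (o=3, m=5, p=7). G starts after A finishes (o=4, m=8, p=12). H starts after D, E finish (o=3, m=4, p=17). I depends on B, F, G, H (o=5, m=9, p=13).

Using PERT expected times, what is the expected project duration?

40 weeks

te_A = (9 + 4·10 + 23)/6 = 72/6 = 12
te_B = (8 + 4·12 + 16)/6 = 72/6 = 12
te_C = (9 + 4·10 + 11)/6 = 60/6 = 10
te_D = (7 + 4·10 + 19)/6 = 66/6 = 11
te_E = (7 + 4·12 + 23)/6 = 78/6 = 13
te_F = (3 + 4·5 + 7)/6 = 30/6 = 5
te_G = (4 + 4·8 + 12)/6 = 48/6 = 8
te_H = (3 + 4·4 + 17)/6 = 36/6 = 6
te_I = (5 + 4·9 + 13)/6 = 54/6 = 9

Forward pass:
ES_A = 0; EF_A = 12
ES_B = 0; EF_B = 12
ES_C = 0; EF_C = 10
ES_D = 10; EF_D = 10+11 = 21
ES_E = max(EF_A=12, EF_C=10) = 12; EF_E = 12+13 = 25
ES_F = max(EF_A=12, EF_B=12) = 12; EF_F = 12+5 = 17
ES_G = 12; EF_G = 12+8 = 20
ES_H = max(EF_D=21, EF_E=25) = 25; EF_H = 25+6 = 31
ES_I = max(EF_B=12, EF_F=17, EF_G=20, EF_H=31) = 31; EF_I = 31+9 = 40
Expected project duration μ = 40 weeks. Critical path: A → E → H → I.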